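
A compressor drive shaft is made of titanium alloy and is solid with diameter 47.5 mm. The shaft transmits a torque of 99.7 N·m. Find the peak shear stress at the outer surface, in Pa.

4.74e6 Pa

J = πd⁴/32 = π(0.0475)⁴/32 = 4.998×10^-7 m⁴.
τ_max = T·r/J = 99.70 × 0.0238 / 4.998×10^-7 = 4.738×10^6 Pa.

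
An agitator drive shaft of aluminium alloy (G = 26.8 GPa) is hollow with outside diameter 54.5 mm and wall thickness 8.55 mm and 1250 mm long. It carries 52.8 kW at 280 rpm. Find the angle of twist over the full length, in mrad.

125 mrad

ω = 2π·280/60 = 29.32 rad/s, so T = P/ω = 52.8×10³ / 29.32 = 1801 N·m.
J = π(d_o⁴ − d_i⁴)/32 = π(0.0545⁴ − 0.0374⁴)/32 = 6.741×10^-7 m⁴.
θ = T·L/(G·J) = 1801 × 1.25 / (26.8×10⁹ × 6.741×10^-7) = 0.1246 rad.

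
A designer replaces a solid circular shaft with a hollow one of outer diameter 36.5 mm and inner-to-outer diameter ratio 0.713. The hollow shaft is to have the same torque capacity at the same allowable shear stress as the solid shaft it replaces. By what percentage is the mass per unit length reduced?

Equal τ_max and T ⇒ the solid shaft needs d_s³ = d_o³(1−k⁴), so d_s = 36.5·(1−0.713⁴)^(1/3) = 33.04 mm.
Area ratio A_h/A_s = d_o²(1−k²)/d_s² = (1−k²)/(1−k⁴)^(2/3) = 0.6001.
Mass saving = 1 − 0.6001 = 40.0 %.

40.0 %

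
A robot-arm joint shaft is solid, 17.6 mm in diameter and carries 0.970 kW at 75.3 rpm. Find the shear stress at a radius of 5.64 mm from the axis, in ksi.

10.7 ksi

ω = 2π·75.3/60 = 7.885 rad/s, so T = P/ω = 0.970×10³ / 7.885 = 123.0 N·m.
J = πd⁴/32 = π(0.0176)⁴/32 = 9.420×10^-9 m⁴.
Shear stress varies linearly with radius: τ = T·r/J = 123.0 × 0.00564 / 9.420×10^-9 = 7.365×10^7 Pa.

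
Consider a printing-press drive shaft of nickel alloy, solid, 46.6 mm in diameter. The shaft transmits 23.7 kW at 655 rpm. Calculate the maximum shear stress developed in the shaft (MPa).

17.4 MPa

ω = 2π·655/60 = 68.59 rad/s, so T = P/ω = 23.7×10³ / 68.59 = 345.5 N·m.
J = πd⁴/32 = π(0.0466)⁴/32 = 4.630×10^-7 m⁴.
τ_max = T·r/J = 345.5 × 0.0233 / 4.630×10^-7 = 1.739×10^7 Pa.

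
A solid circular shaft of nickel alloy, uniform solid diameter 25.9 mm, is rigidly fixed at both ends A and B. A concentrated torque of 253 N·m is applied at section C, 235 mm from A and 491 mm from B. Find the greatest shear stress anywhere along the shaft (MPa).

With uniform GJ and both ends fixed, compatibility θ_AC = θ_CB gives T_A·a = T_B·b, together with T_A + T_B = T₀.
T_A = T₀·b/(a+b) = 253.0·491/726.0 = 171.1 N·m; T_B = 81.89 N·m.
τ in each portion: τ_AC = 5.02×10^7 Pa, τ_CB = 2.40×10^7 Pa; maximum is in AC.
τ_max = T_AC·r/J = 171.1·0.0129/4.42×10^-8 = 5.016×10^7 Pa.

50.2 MPa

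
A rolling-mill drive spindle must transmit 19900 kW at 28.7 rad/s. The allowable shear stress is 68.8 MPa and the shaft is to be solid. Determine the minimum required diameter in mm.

372 mm

ω = 28.7 rad/s, so T = P/ω = 19900×10³ / 28.70 = 693400 N·m.
For a solid shaft τ_max = 16T/(πd³), so d = (16T/(π τ_allow))^(1/3) = (16·693400/(π·6.88×10^7))^(1/3) = 0.3716 m.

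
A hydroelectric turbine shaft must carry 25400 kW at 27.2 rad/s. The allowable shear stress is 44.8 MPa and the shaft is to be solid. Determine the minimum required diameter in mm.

473 mm

ω = 27.2 rad/s, so T = P/ω = 25400×10³ / 27.20 = 933800 N·m.
For a solid shaft τ_max = 16T/(πd³), so d = (16T/(π τ_allow))^(1/3) = (16·933800/(π·4.48×10^7))^(1/3) = 0.4735 m.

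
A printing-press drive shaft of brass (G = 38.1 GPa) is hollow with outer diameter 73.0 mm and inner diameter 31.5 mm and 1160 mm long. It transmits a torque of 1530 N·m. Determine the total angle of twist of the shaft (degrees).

J = π(d_o⁴ − d_i⁴)/32 = π(0.0730⁴ − 0.0315⁴)/32 = 2.691×10^-6 m⁴.
θ = T·L/(G·J) = 1530 × 1.16 / (38.1×10⁹ × 2.691×10^-6) = 0.01731 rad.

0.992°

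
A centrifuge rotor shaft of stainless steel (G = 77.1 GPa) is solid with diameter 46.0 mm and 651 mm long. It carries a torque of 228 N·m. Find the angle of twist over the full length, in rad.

J = πd⁴/32 = π(0.0460)⁴/32 = 4.396×10^-7 m⁴.
θ = T·L/(G·J) = 228.0 × 0.651 / (77.1×10⁹ × 4.396×10^-7) = 4.380×10^-3 rad.

0.00438 rad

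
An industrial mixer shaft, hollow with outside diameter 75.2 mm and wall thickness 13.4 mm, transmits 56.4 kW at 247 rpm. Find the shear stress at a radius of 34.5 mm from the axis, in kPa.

ω = 2π·247/60 = 25.87 rad/s, so T = P/ω = 56.4×10³ / 25.87 = 2180 N·m.
J = π(d_o⁴ − d_i⁴)/32 = π(0.0752⁴ − 0.0484⁴)/32 = 2.601×10^-6 m⁴.
Shear stress varies linearly with radius: τ = T·r/J = 2180 × 0.0345 / 2.601×10^-6 = 2.892×10^7 Pa.

28900 kPa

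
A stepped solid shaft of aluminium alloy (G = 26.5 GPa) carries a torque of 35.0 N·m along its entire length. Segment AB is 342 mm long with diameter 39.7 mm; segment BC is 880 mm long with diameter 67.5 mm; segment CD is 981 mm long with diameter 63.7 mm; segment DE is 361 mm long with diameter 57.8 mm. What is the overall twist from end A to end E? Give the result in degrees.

0.210°

J_AB = π(0.0397)⁴/32 = 2.44×10^-7 m⁴; J_BC = π(0.0675)⁴/32 = 2.04×10^-6 m⁴; J_CD = π(0.0637)⁴/32 = 1.62×10^-6 m⁴; J_DE = π(0.0578)⁴/32 = 1.10×10^-6 m⁴.
θ = (T/G)·Σ L_i/J_i = (35.00/26.5×10⁹)·(0.342/2.44×10^-7 + 0.880/2.04×10^-6 + 0.981/1.62×10^-6 + 0.361/1.10×10^-6) = 3.659×10^-3 rad.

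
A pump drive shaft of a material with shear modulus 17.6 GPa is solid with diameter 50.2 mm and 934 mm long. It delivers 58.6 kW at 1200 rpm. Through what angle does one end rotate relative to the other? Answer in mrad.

ω = 2π·1200/60 = 125.7 rad/s, so T = P/ω = 58.6×10³ / 125.7 = 466.3 N·m.
J = πd⁴/32 = π(0.0502)⁴/32 = 6.235×10^-7 m⁴.
θ = T·L/(G·J) = 466.3 × 0.934 / (17.6×10⁹ × 6.235×10^-7) = 0.03969 rad.

39.7 mrad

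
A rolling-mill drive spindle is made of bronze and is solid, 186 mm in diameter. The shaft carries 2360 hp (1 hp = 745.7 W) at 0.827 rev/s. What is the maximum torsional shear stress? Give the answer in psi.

38900 psi

ω = 2π·0.827 = 5.196 rad/s, so T = P/ω = 2360×745.7 / 5.196 = 338700 N·m.
J = πd⁴/32 = π(0.186)⁴/32 = 1.175×10^-4 m⁴.
τ_max = T·r/J = 338700 × 0.0930 / 1.175×10^-4 = 2.681×10^8 Pa.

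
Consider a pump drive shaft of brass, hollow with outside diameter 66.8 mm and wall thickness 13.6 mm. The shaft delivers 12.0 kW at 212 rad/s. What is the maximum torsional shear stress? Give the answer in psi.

160 psi

ω = 212 rad/s, so T = P/ω = 12.0×10³ / 212.0 = 56.60 N·m.
J = π(d_o⁴ − d_i⁴)/32 = π(0.0668⁴ − 0.0396⁴)/32 = 1.713×10^-6 m⁴.
τ_max = T·r/J = 56.60 × 0.0334 / 1.713×10^-6 = 1.103×10^6 Pa.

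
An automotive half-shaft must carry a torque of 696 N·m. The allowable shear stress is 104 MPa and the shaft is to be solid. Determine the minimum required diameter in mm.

For a solid shaft τ_max = 16T/(πd³), so d = (16T/(π τ_allow))^(1/3) = (16·696.0/(π·1.04×10^8))^(1/3) = 0.03242 m.

32.4 mm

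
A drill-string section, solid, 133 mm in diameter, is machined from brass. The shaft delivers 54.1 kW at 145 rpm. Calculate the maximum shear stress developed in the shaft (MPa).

7.71 MPa

ω = 2π·145/60 = 15.18 rad/s, so T = P/ω = 54.1×10³ / 15.18 = 3563 N·m.
J = πd⁴/32 = π(0.133)⁴/32 = 3.072×10^-5 m⁴.
τ_max = T·r/J = 3563 × 0.0665 / 3.072×10^-5 = 7.713×10^6 Pa.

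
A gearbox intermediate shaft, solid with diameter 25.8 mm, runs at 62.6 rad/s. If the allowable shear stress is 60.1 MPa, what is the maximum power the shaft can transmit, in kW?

J = πd⁴/32 = π(0.0258)⁴/32 = 4.350×10^-8 m⁴.
T_max = τ_allow·J/r = 6.01×10^7 × 4.350×10^-8 / 0.0129 = 202.7 N·m.
ω = 62.6 rad/s, so P_max = T_max·ω = 1.269×10^4 W.

12.7 kW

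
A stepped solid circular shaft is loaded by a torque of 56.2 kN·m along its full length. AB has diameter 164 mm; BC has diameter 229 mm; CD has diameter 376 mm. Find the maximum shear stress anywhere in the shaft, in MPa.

Under the same torque, τ_max = 16T/(πd³) is largest where d is smallest — segment AB (d = 164 mm).
τ_max = 16·56200/(π·(0.164)³) = 6.489×10^7 Pa.

64.9 MPa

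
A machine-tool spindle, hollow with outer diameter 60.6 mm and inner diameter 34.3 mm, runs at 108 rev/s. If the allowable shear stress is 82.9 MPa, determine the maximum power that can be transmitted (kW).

J = π(d_o⁴ − d_i⁴)/32 = π(0.0606⁴ − 0.0343⁴)/32 = 1.188×10^-6 m⁴.
T_max = τ_allow·J/r = 8.29×10^7 × 1.188×10^-6 / 0.0303 = 3251 N·m.
ω = 2π·108 = 678.6 rad/s, so P_max = T_max·ω = 2.206×10^6 W.

2210 kW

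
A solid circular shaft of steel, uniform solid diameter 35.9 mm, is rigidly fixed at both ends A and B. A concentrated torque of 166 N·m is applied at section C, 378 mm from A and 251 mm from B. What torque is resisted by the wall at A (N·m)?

66.2 N·m

With uniform GJ and both ends fixed, compatibility θ_AC = θ_CB gives T_A·a = T_B·b, together with T_A + T_B = T₀.
T_A = T₀·b/(a+b) = 166.0·251/629.0 = 66.24 N·m; T_B = 99.76 N·m.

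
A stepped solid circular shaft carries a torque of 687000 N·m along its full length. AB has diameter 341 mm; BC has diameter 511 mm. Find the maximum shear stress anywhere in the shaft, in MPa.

88.2 MPa

Under the same torque, τ_max = 16T/(πd³) is largest where d is smallest — segment AB (d = 341 mm).
τ_max = 16·687000/(π·(0.341)³) = 8.824×10^7 Pa.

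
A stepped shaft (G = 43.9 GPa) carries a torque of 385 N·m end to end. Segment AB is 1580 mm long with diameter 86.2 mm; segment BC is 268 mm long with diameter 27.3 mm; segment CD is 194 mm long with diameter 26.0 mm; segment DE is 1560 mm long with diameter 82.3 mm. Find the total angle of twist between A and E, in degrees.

J_AB = π(0.0862)⁴/32 = 5.42×10^-6 m⁴; J_BC = π(0.0273)⁴/32 = 5.45×10^-8 m⁴; J_CD = π(0.0260)⁴/32 = 4.49×10^-8 m⁴; J_DE = π(0.0823)⁴/32 = 4.50×10^-6 m⁴.
θ = (T/G)·Σ L_i/J_i = (385.0/43.9×10⁹)·(1.58/5.42×10^-6 + 0.268/5.45×10^-8 + 0.194/4.49×10^-8 + 1.56/4.50×10^-6) = 0.08662 rad.

4.96°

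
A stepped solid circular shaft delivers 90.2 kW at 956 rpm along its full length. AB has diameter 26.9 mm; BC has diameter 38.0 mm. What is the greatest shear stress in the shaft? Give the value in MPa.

236 MPa

ω = 2π·956/60 = 100.1 rad/s, so T = P/ω = 90.2×10³ / 100.1 = 901.0 N·m.
Under the same torque, τ_max = 16T/(πd³) is largest where d is smallest — segment AB (d = 26.9 mm).
τ_max = 16·901.0/(π·(0.0269)³) = 2.357×10^8 Pa.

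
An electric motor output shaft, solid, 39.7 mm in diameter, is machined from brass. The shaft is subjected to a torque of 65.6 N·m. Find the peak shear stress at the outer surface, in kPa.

5340 kPa

J = πd⁴/32 = π(0.0397)⁴/32 = 2.439×10^-7 m⁴.
τ_max = T·r/J = 65.60 × 0.0199 / 2.439×10^-7 = 5.340×10^6 Pa.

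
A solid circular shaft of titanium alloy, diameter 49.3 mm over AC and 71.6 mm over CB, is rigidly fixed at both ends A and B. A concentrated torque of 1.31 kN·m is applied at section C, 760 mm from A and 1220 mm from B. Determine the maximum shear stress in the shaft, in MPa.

Compatibility: T_A·a/J_AC = T_B·b/J_CB with T_A + T_B = T₀.
J_AC = 5.80×10^-7 m⁴, J_CB = 2.58×10^-6 m⁴, so T_A = T₀·(J_AC/a)/((J_AC/a)+(J_CB/b)) = 347.3 N·m, T_B = 962.7 N·m.
τ in each portion: τ_AC = 1.48×10^7 Pa, τ_CB = 1.34×10^7 Pa; maximum is in AC.
τ_max = T_AC·r/J = 347.3·0.0246/5.80×10^-7 = 1.476×10^7 Pa.

14.8 MPa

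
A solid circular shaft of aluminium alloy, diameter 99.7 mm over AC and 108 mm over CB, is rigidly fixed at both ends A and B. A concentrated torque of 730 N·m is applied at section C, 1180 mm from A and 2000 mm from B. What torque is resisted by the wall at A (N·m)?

403 N·m

Compatibility: T_A·a/J_AC = T_B·b/J_CB with T_A + T_B = T₀.
J_AC = 9.70×10^-6 m⁴, J_CB = 1.34×10^-5 m⁴, so T_A = T₀·(J_AC/a)/((J_AC/a)+(J_CB/b)) = 402.8 N·m, T_B = 327.2 N·m.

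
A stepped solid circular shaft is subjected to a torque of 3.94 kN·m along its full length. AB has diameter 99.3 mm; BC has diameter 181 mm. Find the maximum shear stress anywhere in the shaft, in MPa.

20.5 MPa

Under the same torque, τ_max = 16T/(πd³) is largest where d is smallest — segment AB (d = 99.3 mm).
τ_max = 16·3940/(π·(0.0993)³) = 2.049×10^7 Pa.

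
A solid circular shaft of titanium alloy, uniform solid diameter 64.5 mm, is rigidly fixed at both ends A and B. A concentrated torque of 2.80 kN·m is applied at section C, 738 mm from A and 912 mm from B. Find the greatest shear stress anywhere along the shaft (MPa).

With uniform GJ and both ends fixed, compatibility θ_AC = θ_CB gives T_A·a = T_B·b, together with T_A + T_B = T₀.
T_A = T₀·b/(a+b) = 2800·912/1650 = 1548 N·m; T_B = 1252 N·m.
τ in each portion: τ_AC = 2.94×10^7 Pa, τ_CB = 2.38×10^7 Pa; maximum is in AC.
τ_max = T_AC·r/J = 1548·0.0323/1.70×10^-6 = 2.937×10^7 Pa.

29.4 MPa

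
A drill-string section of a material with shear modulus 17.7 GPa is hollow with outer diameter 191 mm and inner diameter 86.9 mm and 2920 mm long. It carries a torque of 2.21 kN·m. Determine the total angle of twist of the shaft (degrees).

J = π(d_o⁴ − d_i⁴)/32 = π(0.191⁴ − 0.0869⁴)/32 = 1.251×10^-4 m⁴.
θ = T·L/(G·J) = 2210 × 2.92 / (17.7×10⁹ × 1.251×10^-4) = 2.915×10^-3 rad.

0.167°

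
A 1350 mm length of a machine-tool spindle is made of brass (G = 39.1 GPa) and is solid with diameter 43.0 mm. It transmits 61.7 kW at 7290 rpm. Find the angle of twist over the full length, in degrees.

ω = 2π·7290/60 = 763.4 rad/s, so T = P/ω = 61.7×10³ / 763.4 = 80.82 N·m.
J = πd⁴/32 = π(0.0430)⁴/32 = 3.356×10^-7 m⁴.
θ = T·L/(G·J) = 80.82 × 1.35 / (39.1×10⁹ × 3.356×10^-7) = 8.314×10^-3 rad.

0.476°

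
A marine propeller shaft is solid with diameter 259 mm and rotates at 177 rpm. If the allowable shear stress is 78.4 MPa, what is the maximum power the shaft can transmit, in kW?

J = πd⁴/32 = π(0.259)⁴/32 = 4.418×10^-4 m⁴.
T_max = τ_allow·J/r = 7.84×10^7 × 4.418×10^-4 / 0.130 = 267500 N·m.
ω = 2π·177/60 = 18.54 rad/s, so P_max = T_max·ω = 4.957×10^6 W.

4960 kW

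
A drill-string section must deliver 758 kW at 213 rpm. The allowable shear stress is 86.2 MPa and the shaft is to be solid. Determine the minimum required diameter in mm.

ω = 2π·213/60 = 22.31 rad/s, so T = P/ω = 758×10³ / 22.31 = 33980 N·m.
For a solid shaft τ_max = 16T/(πd³), so d = (16T/(π τ_allow))^(1/3) = (16·33980/(π·8.62×10^7))^(1/3) = 0.1262 m.

126 mm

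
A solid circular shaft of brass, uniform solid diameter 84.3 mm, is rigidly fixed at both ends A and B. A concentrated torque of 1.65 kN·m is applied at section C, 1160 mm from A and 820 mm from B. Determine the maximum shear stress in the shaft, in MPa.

With uniform GJ and both ends fixed, compatibility θ_AC = θ_CB gives T_A·a = T_B·b, together with T_A + T_B = T₀.
T_A = T₀·b/(a+b) = 1650·820/1980 = 683.3 N·m; T_B = 966.7 N·m.
τ in each portion: τ_AC = 5.81×10^6 Pa, τ_CB = 8.22×10^6 Pa; maximum is in CB.
τ_max = T_CB·r/J = 966.7·0.0421/4.96×10^-6 = 8.218×10^6 Pa.

8.22 MPa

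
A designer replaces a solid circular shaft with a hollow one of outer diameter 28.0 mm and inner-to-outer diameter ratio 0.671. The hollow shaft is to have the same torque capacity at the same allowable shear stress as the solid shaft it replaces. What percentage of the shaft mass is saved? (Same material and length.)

Equal τ_max and T ⇒ the solid shaft needs d_s³ = d_o³(1−k⁴), so d_s = 28.0·(1−0.671⁴)^(1/3) = 25.96 mm.
Area ratio A_h/A_s = d_o²(1−k²)/d_s² = (1−k²)/(1−k⁴)^(2/3) = 0.6394.
Mass saving = 1 − 0.6394 = 36.1 %.

36.1 %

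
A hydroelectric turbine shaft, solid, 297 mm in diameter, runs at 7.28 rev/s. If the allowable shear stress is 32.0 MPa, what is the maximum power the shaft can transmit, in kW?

J = πd⁴/32 = π(0.297)⁴/32 = 7.639×10^-4 m⁴.
T_max = τ_allow·J/r = 3.20×10^7 × 7.639×10^-4 / 0.148 = 164600 N·m.
ω = 2π·7.28 = 45.74 rad/s, so P_max = T_max·ω = 7.529×10^6 W.

7530 kW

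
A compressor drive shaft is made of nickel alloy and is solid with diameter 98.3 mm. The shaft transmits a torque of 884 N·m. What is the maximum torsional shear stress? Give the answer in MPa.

J = πd⁴/32 = π(0.0983)⁴/32 = 9.167×10^-6 m⁴.
τ_max = T·r/J = 884.0 × 0.0491 / 9.167×10^-6 = 4.740×10^6 Pa.

4.74 MPa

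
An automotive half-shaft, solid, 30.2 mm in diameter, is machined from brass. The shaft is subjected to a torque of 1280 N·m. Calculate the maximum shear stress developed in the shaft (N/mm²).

J = πd⁴/32 = π(0.0302)⁴/32 = 8.166×10^-8 m⁴.
τ_max = T·r/J = 1280 × 0.0151 / 8.166×10^-8 = 2.367×10^8 Pa.

237 N/mm²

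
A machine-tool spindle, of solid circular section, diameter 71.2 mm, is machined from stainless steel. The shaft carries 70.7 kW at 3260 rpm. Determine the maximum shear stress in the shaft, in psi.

ω = 2π·3260/60 = 341.4 rad/s, so T = P/ω = 70.7×10³ / 341.4 = 207.1 N·m.
J = πd⁴/32 = π(0.0712)⁴/32 = 2.523×10^-6 m⁴.
τ_max = T·r/J = 207.1 × 0.0356 / 2.523×10^-6 = 2.922×10^6 Pa.

424 psi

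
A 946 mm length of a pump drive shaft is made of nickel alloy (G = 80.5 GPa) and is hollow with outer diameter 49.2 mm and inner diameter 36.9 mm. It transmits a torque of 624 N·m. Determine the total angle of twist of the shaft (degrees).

1.07°

J = π(d_o⁴ − d_i⁴)/32 = π(0.0492⁴ − 0.0369⁴)/32 = 3.932×10^-7 m⁴.
θ = T·L/(G·J) = 624.0 × 0.946 / (80.5×10⁹ × 3.932×10^-7) = 0.01865 rad.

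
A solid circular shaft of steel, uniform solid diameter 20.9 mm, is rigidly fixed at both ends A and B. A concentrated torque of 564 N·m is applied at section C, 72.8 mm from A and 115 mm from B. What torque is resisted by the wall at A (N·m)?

With uniform GJ and both ends fixed, compatibility θ_AC = θ_CB gives T_A·a = T_B·b, together with T_A + T_B = T₀.
T_A = T₀·b/(a+b) = 564.0·115/187.8 = 345.4 N·m; T_B = 218.6 N·m.

345 N·m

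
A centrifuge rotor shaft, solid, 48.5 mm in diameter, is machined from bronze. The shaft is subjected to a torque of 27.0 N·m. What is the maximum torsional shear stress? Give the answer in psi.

J = πd⁴/32 = π(0.0485)⁴/32 = 5.432×10^-7 m⁴.
τ_max = T·r/J = 27.00 × 0.0243 / 5.432×10^-7 = 1.205×10^6 Pa.

175 psi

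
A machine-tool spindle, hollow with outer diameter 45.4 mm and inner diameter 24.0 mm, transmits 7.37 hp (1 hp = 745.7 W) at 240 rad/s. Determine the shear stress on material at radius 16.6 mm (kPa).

989 kPa

ω = 240 rad/s, so T = P/ω = 7.37×745.7 / 240.0 = 22.90 N·m.
J = π(d_o⁴ − d_i⁴)/32 = π(0.0454⁴ − 0.0240⁴)/32 = 3.845×10^-7 m⁴.
Shear stress varies linearly with radius: τ = T·r/J = 22.90 × 0.0166 / 3.845×10^-7 = 9.886×10^5 Pa.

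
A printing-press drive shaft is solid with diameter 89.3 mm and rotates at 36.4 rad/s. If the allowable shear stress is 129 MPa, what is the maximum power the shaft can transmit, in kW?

657 kW

J = πd⁴/32 = π(0.0893)⁴/32 = 6.243×10^-6 m⁴.
T_max = τ_allow·J/r = 1.29×10^8 × 6.243×10^-6 / 0.0446 = 18040 N·m.
ω = 36.4 rad/s, so P_max = T_max·ω = 6.566×10^5 W.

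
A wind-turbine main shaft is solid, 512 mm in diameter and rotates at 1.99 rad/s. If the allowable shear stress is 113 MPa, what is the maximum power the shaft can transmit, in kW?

5930 kW

J = πd⁴/32 = π(0.512)⁴/32 = 6.747×10^-3 m⁴.
T_max = τ_allow·J/r = 1.13×10^8 × 6.747×10^-3 / 0.256 = 2.978e6 N·m.
ω = 1.99 rad/s, so P_max = T_max·ω = 5.926×10^6 W.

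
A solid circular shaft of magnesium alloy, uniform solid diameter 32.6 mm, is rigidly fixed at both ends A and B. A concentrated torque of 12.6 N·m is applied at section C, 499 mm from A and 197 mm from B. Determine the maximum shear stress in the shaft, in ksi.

0.193 ksi

With uniform GJ and both ends fixed, compatibility θ_AC = θ_CB gives T_A·a = T_B·b, together with T_A + T_B = T₀.
T_A = T₀·b/(a+b) = 12.60·197/696.0 = 3.566 N·m; T_B = 9.034 N·m.
τ in each portion: τ_AC = 5.24×10^5 Pa, τ_CB = 1.33×10^6 Pa; maximum is in CB.
τ_max = T_CB·r/J = 9.034·0.0163/1.11×10^-7 = 1.328×10^6 Pa.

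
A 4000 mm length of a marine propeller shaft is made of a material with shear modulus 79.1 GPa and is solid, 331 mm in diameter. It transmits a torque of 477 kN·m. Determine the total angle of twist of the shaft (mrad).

J = πd⁴/32 = π(0.331)⁴/32 = 1.178×10^-3 m⁴.
θ = T·L/(G·J) = 477000 × 4.00 / (79.1×10⁹ × 1.178×10^-3) = 0.02047 rad.

20.5 mrad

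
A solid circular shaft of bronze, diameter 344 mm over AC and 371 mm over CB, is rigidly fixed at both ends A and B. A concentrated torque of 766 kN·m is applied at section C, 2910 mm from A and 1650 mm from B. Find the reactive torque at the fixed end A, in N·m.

Compatibility: T_A·a/J_AC = T_B·b/J_CB with T_A + T_B = T₀.
J_AC = 1.37×10^-3 m⁴, J_CB = 1.86×10^-3 m⁴, so T_A = T₀·(J_AC/a)/((J_AC/a)+(J_CB/b)) = 226200 N·m, T_B = 539800 N·m.

226000 N·m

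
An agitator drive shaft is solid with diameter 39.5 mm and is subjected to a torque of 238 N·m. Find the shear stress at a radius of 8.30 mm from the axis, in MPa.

J = πd⁴/32 = π(0.0395)⁴/32 = 2.390×10^-7 m⁴.
Shear stress varies linearly with radius: τ = T·r/J = 238.0 × 0.00830 / 2.390×10^-7 = 8.265×10^6 Pa.

8.27 MPa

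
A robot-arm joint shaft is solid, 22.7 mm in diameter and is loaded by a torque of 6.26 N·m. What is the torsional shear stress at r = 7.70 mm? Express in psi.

268 psi

J = πd⁴/32 = π(0.0227)⁴/32 = 2.607×10^-8 m⁴.
Shear stress varies linearly with radius: τ = T·r/J = 6.260 × 0.00770 / 2.607×10^-8 = 1.849×10^6 Pa.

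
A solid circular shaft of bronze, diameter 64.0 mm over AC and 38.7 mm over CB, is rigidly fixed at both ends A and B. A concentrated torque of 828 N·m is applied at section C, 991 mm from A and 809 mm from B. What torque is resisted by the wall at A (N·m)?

Compatibility: T_A·a/J_AC = T_B·b/J_CB with T_A + T_B = T₀.
J_AC = 1.65×10^-6 m⁴, J_CB = 2.20×10^-7 m⁴, so T_A = T₀·(J_AC/a)/((J_AC/a)+(J_CB/b)) = 711.5 N·m, T_B = 116.5 N·m.

711 N·m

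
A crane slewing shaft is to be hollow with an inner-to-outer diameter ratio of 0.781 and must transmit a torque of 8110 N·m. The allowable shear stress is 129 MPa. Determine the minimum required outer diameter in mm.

79.9 mm

For a hollow shaft with d_i/d_o = 0.781: τ_max = 16T/(π d_o³ (1−k⁴)), so d_o = [16T/(π τ_allow (1−k⁴))]^(1/3) = [16·8110/(π·1.29×10^8·0.6279)]^(1/3) = 0.07989 m.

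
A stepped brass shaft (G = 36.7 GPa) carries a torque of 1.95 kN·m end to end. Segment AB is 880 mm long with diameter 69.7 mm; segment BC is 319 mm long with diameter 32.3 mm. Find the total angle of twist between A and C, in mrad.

J_AB = π(0.0697)⁴/32 = 2.32×10^-6 m⁴; J_BC = π(0.0323)⁴/32 = 1.07×10^-7 m⁴.
θ = (T/G)·Σ L_i/J_i = (1950/36.7×10⁹)·(0.880/2.32×10^-6 + 0.319/1.07×10^-7) = 0.1788 rad.

179 mrad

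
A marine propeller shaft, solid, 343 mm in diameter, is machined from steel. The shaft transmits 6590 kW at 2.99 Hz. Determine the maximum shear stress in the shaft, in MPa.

ω = 2π·2.99 = 18.79 rad/s, so T = P/ω = 6590×10³ / 18.79 = 350800 N·m.
J = πd⁴/32 = π(0.343)⁴/32 = 1.359×10^-3 m⁴.
τ_max = T·r/J = 350800 × 0.172 / 1.359×10^-3 = 4.427×10^7 Pa.

44.3 MPa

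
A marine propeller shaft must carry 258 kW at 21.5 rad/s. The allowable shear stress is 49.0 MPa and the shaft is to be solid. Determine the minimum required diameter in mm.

108 mm

ω = 21.5 rad/s, so T = P/ω = 258×10³ / 21.50 = 12000 N·m.
For a solid shaft τ_max = 16T/(πd³), so d = (16T/(π τ_allow))^(1/3) = (16·12000/(π·4.90×10^7))^(1/3) = 0.1076 m.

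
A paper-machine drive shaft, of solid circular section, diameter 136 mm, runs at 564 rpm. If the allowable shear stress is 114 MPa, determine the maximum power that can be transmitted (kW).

J = πd⁴/32 = π(0.136)⁴/32 = 3.359×10^-5 m⁴.
T_max = τ_allow·J/r = 1.14×10^8 × 3.359×10^-5 / 0.0680 = 56310 N·m.
ω = 2π·564/60 = 59.06 rad/s, so P_max = T_max·ω = 3.326×10^6 W.

3330 kW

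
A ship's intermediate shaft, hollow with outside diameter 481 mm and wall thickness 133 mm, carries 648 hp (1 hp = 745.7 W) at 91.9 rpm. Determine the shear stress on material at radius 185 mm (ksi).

0.267 ksi

ω = 2π·91.9/60 = 9.624 rad/s, so T = P/ω = 648×745.7 / 9.624 = 50210 N·m.
J = π(d_o⁴ − d_i⁴)/32 = π(0.481⁴ − 0.215⁴)/32 = 5.045×10^-3 m⁴.
Shear stress varies linearly with radius: τ = T·r/J = 50210 × 0.185 / 5.045×10^-3 = 1.841×10^6 Pa.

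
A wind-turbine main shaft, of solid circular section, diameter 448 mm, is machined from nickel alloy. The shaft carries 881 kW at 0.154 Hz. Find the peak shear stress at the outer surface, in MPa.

51.6 MPa

ω = 2π·0.154 = 0.9676 rad/s, so T = P/ω = 881×10³ / 0.9676 = 910500 N·m.
J = πd⁴/32 = π(0.448)⁴/32 = 3.955×10^-3 m⁴.
τ_max = T·r/J = 910500 × 0.224 / 3.955×10^-3 = 5.157×10^7 Pa.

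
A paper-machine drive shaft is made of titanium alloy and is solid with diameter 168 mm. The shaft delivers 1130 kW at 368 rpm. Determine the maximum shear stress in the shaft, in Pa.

ω = 2π·368/60 = 38.54 rad/s, so T = P/ω = 1130×10³ / 38.54 = 29320 N·m.
J = πd⁴/32 = π(0.168)⁴/32 = 7.821×10^-5 m⁴.
τ_max = T·r/J = 29320 × 0.0840 / 7.821×10^-5 = 3.150×10^7 Pa.

3.15e7 Pa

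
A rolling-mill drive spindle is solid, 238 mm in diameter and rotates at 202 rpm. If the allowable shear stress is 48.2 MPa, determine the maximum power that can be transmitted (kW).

J = πd⁴/32 = π(0.238)⁴/32 = 3.150×10^-4 m⁴.
T_max = τ_allow·J/r = 4.82×10^7 × 3.150×10^-4 / 0.119 = 127600 N·m.
ω = 2π·202/60 = 21.15 rad/s, so P_max = T_max·ω = 2.699×10^6 W.

2700 kW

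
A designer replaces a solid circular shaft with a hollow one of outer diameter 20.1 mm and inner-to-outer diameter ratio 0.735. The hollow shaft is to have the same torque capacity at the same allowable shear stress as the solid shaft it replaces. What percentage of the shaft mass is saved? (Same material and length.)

Equal τ_max and T ⇒ the solid shaft needs d_s³ = d_o³(1−k⁴), so d_s = 20.1·(1−0.735⁴)^(1/3) = 17.92 mm.
Area ratio A_h/A_s = d_o²(1−k²)/d_s² = (1−k²)/(1−k⁴)^(2/3) = 0.5787.
Mass saving = 1 − 0.5787 = 42.1 %.

42.1 %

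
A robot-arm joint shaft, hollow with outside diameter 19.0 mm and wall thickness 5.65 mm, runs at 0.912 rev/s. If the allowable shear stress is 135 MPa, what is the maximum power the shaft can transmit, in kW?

1.01 kW

J = π(d_o⁴ − d_i⁴)/32 = π(0.0190⁴ − 0.00770⁴)/32 = 1.245×10^-8 m⁴.
T_max = τ_allow·J/r = 1.35×10^8 × 1.245×10^-8 / 0.00950 = 176.9 N·m.
ω = 2π·0.912 = 5.730 rad/s, so P_max = T_max·ω = 1014 W.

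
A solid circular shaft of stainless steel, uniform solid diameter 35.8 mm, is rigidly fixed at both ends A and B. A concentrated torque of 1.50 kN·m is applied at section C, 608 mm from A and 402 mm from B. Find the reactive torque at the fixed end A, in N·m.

597 N·m

With uniform GJ and both ends fixed, compatibility θ_AC = θ_CB gives T_A·a = T_B·b, together with T_A + T_B = T₀.
T_A = T₀·b/(a+b) = 1500·402/1010 = 597.0 N·m; T_B = 903.0 N·m.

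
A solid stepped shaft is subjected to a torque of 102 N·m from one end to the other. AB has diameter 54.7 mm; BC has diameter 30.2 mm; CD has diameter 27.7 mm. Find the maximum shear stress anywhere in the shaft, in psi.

Under the same torque, τ_max = 16T/(πd³) is largest where d is smallest — segment CD (d = 27.7 mm).
τ_max = 16·102.0/(π·(0.0277)³) = 2.444×10^7 Pa.

3540 psi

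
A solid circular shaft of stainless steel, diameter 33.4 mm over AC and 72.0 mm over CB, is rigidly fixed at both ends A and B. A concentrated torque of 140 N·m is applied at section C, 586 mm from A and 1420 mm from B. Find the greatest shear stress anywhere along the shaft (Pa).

Compatibility: T_A·a/J_AC = T_B·b/J_CB with T_A + T_B = T₀.
J_AC = 1.22×10^-7 m⁴, J_CB = 2.64×10^-6 m⁴, so T_A = T₀·(J_AC/a)/((J_AC/a)+(J_CB/b)) = 14.12 N·m, T_B = 125.9 N·m.
τ in each portion: τ_AC = 1.93×10^6 Pa, τ_CB = 1.72×10^6 Pa; maximum is in AC.
τ_max = T_AC·r/J = 14.12·0.0167/1.22×10^-7 = 1.931×10^6 Pa.

1.93e6 Pa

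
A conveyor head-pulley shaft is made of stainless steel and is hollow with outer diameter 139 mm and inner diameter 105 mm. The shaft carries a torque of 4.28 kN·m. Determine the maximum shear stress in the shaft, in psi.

1750 psi

J = π(d_o⁴ − d_i⁴)/32 = π(0.139⁴ − 0.105⁴)/32 = 2.472×10^-5 m⁴.
τ_max = T·r/J = 4280 × 0.0695 / 2.472×10^-5 = 1.204×10^7 Pa.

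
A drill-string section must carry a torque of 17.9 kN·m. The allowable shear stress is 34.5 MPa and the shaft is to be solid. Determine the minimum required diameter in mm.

For a solid shaft τ_max = 16T/(πd³), so d = (16T/(π τ_allow))^(1/3) = (16·17900/(π·3.45×10^7))^(1/3) = 0.1383 m.

138 mm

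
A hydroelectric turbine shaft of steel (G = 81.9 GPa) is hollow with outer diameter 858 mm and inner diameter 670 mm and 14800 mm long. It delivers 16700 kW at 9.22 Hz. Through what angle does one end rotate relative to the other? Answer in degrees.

0.0893°

ω = 2π·9.22 = 57.93 rad/s, so T = P/ω = 16700×10³ / 57.93 = 288300 N·m.
J = π(d_o⁴ − d_i⁴)/32 = π(0.858⁴ − 0.670⁴)/32 = 0.03342 m⁴.
θ = T·L/(G·J) = 288300 × 14.8 / (81.9×10⁹ × 0.03342) = 1.559×10^-3 rad.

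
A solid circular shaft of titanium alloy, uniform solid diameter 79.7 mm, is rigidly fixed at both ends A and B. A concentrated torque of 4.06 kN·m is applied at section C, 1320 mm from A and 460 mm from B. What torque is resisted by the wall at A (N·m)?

1050 N·m

With uniform GJ and both ends fixed, compatibility θ_AC = θ_CB gives T_A·a = T_B·b, together with T_A + T_B = T₀.
T_A = T₀·b/(a+b) = 4060·460/1780 = 1049 N·m; T_B = 3011 N·m.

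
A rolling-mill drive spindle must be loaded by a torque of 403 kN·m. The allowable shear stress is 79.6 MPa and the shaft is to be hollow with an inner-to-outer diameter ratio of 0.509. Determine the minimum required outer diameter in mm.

For a hollow shaft with d_i/d_o = 0.509: τ_max = 16T/(π d_o³ (1−k⁴)), so d_o = [16T/(π τ_allow (1−k⁴))]^(1/3) = [16·403000/(π·7.96×10^7·0.9329)]^(1/3) = 0.3024 m.

302 mm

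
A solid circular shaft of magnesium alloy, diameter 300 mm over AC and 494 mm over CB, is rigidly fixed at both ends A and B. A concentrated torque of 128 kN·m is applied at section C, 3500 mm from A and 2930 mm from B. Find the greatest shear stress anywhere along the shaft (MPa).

Compatibility: T_A·a/J_AC = T_B·b/J_CB with T_A + T_B = T₀.
J_AC = 7.95×10^-4 m⁴, J_CB = 5.85×10^-3 m⁴, so T_A = T₀·(J_AC/a)/((J_AC/a)+(J_CB/b)) = 13080 N·m, T_B = 114900 N·m.
τ in each portion: τ_AC = 2.47×10^6 Pa, τ_CB = 4.85×10^6 Pa; maximum is in CB.
τ_max = T_CB·r/J = 114900·0.247/5.85×10^-3 = 4.855×10^6 Pa.

4.85 MPa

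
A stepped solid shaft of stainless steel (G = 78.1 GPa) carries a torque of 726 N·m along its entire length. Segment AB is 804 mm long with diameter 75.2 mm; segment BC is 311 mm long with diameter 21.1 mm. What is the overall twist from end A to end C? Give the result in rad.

0.151 rad

J_AB = π(0.0752)⁴/32 = 3.14×10^-6 m⁴; J_BC = π(0.0211)⁴/32 = 1.95×10^-8 m⁴.
θ = (T/G)·Σ L_i/J_i = (726.0/78.1×10⁹)·(0.804/3.14×10^-6 + 0.311/1.95×10^-8) = 0.1509 rad.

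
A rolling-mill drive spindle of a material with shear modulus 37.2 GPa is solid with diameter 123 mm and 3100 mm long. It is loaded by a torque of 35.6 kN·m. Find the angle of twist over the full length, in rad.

0.132 rad

J = πd⁴/32 = π(0.123)⁴/32 = 2.247×10^-5 m⁴.
θ = T·L/(G·J) = 35600 × 3.10 / (37.2×10⁹ × 2.247×10^-5) = 0.1320 rad.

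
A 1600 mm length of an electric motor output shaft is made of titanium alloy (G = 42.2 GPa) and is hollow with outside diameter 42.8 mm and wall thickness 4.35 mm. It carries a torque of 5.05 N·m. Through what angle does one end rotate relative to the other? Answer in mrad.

0.973 mrad

J = π(d_o⁴ − d_i⁴)/32 = π(0.0428⁴ − 0.0341⁴)/32 = 1.967×10^-7 m⁴.
θ = T·L/(G·J) = 5.050 × 1.60 / (42.2×10⁹ × 1.967×10^-7) = 9.734×10^-4 rad.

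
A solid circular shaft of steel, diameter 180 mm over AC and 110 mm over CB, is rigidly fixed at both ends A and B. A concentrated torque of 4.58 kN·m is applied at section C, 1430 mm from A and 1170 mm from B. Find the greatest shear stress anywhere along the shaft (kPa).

3420 kPa

Compatibility: T_A·a/J_AC = T_B·b/J_CB with T_A + T_B = T₀.
J_AC = 1.03×10^-4 m⁴, J_CB = 1.44×10^-5 m⁴, so T_A = T₀·(J_AC/a)/((J_AC/a)+(J_CB/b)) = 3913 N·m, T_B = 667.0 N·m.
τ in each portion: τ_AC = 3.42×10^6 Pa, τ_CB = 2.55×10^6 Pa; maximum is in AC.
τ_max = T_AC·r/J = 3913·0.0900/1.03×10^-4 = 3.417×10^6 Pa.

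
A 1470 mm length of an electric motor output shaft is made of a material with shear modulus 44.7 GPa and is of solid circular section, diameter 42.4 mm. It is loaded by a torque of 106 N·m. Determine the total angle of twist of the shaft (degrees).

J = πd⁴/32 = π(0.0424)⁴/32 = 3.173×10^-7 m⁴.
θ = T·L/(G·J) = 106.0 × 1.47 / (44.7×10⁹ × 3.173×10^-7) = 0.01099 rad.

0.629°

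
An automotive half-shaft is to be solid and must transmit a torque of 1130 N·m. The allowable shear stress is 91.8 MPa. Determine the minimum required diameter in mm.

For a solid shaft τ_max = 16T/(πd³), so d = (16T/(π τ_allow))^(1/3) = (16·1130/(π·9.18×10^7))^(1/3) = 0.03973 m.

39.7 mm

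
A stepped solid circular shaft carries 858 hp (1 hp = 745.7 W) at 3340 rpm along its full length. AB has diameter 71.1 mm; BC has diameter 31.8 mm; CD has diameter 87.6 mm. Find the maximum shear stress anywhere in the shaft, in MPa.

ω = 2π·3340/60 = 349.8 rad/s, so T = P/ω = 858×745.7 / 349.8 = 1829 N·m.
Under the same torque, τ_max = 16T/(πd³) is largest where d is smallest — segment BC (d = 31.8 mm).
τ_max = 16·1829/(π·(0.0318)³) = 2.897×10^8 Pa.

290 MPa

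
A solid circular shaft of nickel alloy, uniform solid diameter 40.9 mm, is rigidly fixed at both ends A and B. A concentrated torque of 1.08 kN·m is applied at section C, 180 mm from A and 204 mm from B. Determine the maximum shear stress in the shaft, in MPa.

42.7 MPa

With uniform GJ and both ends fixed, compatibility θ_AC = θ_CB gives T_A·a = T_B·b, together with T_A + T_B = T₀.
T_A = T₀·b/(a+b) = 1080·204/384.0 = 573.8 N·m; T_B = 506.2 N·m.
τ in each portion: τ_AC = 4.27×10^7 Pa, τ_CB = 3.77×10^7 Pa; maximum is in AC.
τ_max = T_AC·r/J = 573.8·0.0204/2.75×10^-7 = 4.271×10^7 Pa.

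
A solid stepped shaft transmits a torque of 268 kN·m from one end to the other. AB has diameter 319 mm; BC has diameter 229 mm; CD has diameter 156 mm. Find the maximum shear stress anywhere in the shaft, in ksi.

Under the same torque, τ_max = 16T/(πd³) is largest where d is smallest — segment CD (d = 156 mm).
τ_max = 16·268000/(π·(0.156)³) = 3.595×10^8 Pa.

52.1 ksi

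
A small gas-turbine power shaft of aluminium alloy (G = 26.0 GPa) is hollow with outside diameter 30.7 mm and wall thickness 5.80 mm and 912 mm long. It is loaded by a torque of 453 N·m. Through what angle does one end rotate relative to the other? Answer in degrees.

J = π(d_o⁴ − d_i⁴)/32 = π(0.0307⁴ − 0.0191⁴)/32 = 7.414×10^-8 m⁴.
θ = T·L/(G·J) = 453.0 × 0.912 / (26.0×10⁹ × 7.414×10^-8) = 0.2143 rad.

12.3°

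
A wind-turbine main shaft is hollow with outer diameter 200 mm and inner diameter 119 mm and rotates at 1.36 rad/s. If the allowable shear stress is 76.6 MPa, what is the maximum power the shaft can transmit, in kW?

143 kW

J = π(d_o⁴ − d_i⁴)/32 = π(0.200⁴ − 0.119⁴)/32 = 1.374×10^-4 m⁴.
T_max = τ_allow·J/r = 7.66×10^7 × 1.374×10^-4 / 0.100 = 105200 N·m.
ω = 1.36 rad/s, so P_max = T_max·ω = 1.431×10^5 W.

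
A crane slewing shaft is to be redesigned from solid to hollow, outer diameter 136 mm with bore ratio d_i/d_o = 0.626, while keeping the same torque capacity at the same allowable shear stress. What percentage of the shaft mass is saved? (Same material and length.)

32.0 %

Equal τ_max and T ⇒ the solid shaft needs d_s³ = d_o³(1−k⁴), so d_s = 136·(1−0.626⁴)^(1/3) = 128.6 mm.
Area ratio A_h/A_s = d_o²(1−k²)/d_s² = (1−k²)/(1−k⁴)^(2/3) = 0.6796.
Mass saving = 1 − 0.6796 = 32.0 %.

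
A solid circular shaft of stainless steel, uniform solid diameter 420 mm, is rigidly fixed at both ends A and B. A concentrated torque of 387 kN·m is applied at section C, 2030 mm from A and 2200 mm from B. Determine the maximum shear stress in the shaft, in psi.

2010 psi

With uniform GJ and both ends fixed, compatibility θ_AC = θ_CB gives T_A·a = T_B·b, together with T_A + T_B = T₀.
T_A = T₀·b/(a+b) = 387000·2200/4230 = 201300 N·m; T_B = 185700 N·m.
τ in each portion: τ_AC = 1.38×10^7 Pa, τ_CB = 1.28×10^7 Pa; maximum is in AC.
τ_max = T_AC·r/J = 201300·0.210/3.05×10^-3 = 1.384×10^7 Pa.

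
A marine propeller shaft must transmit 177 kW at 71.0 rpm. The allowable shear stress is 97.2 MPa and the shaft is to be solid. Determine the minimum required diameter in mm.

108 mm

ω = 2π·71.0/60 = 7.435 rad/s, so T = P/ω = 177×10³ / 7.435 = 23810 N·m.
For a solid shaft τ_max = 16T/(πd³), so d = (16T/(π τ_allow))^(1/3) = (16·23810/(π·9.72×10^7))^(1/3) = 0.1076 m.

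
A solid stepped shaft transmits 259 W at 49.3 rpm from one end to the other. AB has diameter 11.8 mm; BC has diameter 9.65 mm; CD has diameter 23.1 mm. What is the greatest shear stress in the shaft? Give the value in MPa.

284 MPa

ω = 2π·49.3/60 = 5.163 rad/s, so T = P/ω = 259 / 5.163 = 50.17 N·m.
Under the same torque, τ_max = 16T/(πd³) is largest where d is smallest — segment BC (d = 9.65 mm).
τ_max = 16·50.17/(π·(0.00965)³) = 2.843×10^8 Pa.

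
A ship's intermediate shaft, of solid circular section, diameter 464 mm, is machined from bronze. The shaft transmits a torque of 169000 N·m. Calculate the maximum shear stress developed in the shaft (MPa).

J = πd⁴/32 = π(0.464)⁴/32 = 4.551×10^-3 m⁴.
τ_max = T·r/J = 169000 × 0.232 / 4.551×10^-3 = 8.616×10^6 Pa.

8.62 MPa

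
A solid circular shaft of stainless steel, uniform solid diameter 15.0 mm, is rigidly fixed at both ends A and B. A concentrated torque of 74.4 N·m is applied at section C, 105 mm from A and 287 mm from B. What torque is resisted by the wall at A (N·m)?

With uniform GJ and both ends fixed, compatibility θ_AC = θ_CB gives T_A·a = T_B·b, together with T_A + T_B = T₀.
T_A = T₀·b/(a+b) = 74.40·287/392.0 = 54.47 N·m; T_B = 19.93 N·m.

54.5 N·m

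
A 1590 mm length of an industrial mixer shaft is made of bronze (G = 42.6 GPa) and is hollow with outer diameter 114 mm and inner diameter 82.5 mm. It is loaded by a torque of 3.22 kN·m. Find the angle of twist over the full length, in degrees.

0.572°

J = π(d_o⁴ − d_i⁴)/32 = π(0.114⁴ − 0.0825⁴)/32 = 1.203×10^-5 m⁴.
θ = T·L/(G·J) = 3220 × 1.59 / (42.6×10⁹ × 1.203×10^-5) = 9.987×10^-3 rad.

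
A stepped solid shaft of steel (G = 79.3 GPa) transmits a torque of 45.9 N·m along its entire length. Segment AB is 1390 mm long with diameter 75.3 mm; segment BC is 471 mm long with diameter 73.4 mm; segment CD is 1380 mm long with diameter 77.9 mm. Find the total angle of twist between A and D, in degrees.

0.0327°

J_AB = π(0.0753)⁴/32 = 3.16×10^-6 m⁴; J_BC = π(0.0734)⁴/32 = 2.85×10^-6 m⁴; J_CD = π(0.0779)⁴/32 = 3.62×10^-6 m⁴.
θ = (T/G)·Σ L_i/J_i = (45.90/79.3×10⁹)·(1.39/3.16×10^-6 + 0.471/2.85×10^-6 + 1.38/3.62×10^-6) = 5.715×10^-4 rad.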